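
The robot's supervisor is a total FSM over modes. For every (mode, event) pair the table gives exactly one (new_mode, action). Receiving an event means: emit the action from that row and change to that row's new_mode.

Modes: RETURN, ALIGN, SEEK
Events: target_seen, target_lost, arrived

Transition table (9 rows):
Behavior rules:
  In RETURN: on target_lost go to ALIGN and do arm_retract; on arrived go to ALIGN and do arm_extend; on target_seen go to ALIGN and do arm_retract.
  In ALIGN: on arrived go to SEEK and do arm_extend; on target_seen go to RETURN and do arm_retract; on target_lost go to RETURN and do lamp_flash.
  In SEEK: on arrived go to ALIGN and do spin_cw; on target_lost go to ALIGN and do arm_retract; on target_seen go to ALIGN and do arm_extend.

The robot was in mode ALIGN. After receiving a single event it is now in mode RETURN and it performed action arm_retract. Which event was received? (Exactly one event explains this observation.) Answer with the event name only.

try target_seen: (ALIGN, target_seen) → (RETURN, arm_retract)  ← matches
try target_lost: (ALIGN, target_lost) → (RETURN, lamp_flash)
try arrived: (ALIGN, arrived) → (SEEK, arm_extend)

target_seen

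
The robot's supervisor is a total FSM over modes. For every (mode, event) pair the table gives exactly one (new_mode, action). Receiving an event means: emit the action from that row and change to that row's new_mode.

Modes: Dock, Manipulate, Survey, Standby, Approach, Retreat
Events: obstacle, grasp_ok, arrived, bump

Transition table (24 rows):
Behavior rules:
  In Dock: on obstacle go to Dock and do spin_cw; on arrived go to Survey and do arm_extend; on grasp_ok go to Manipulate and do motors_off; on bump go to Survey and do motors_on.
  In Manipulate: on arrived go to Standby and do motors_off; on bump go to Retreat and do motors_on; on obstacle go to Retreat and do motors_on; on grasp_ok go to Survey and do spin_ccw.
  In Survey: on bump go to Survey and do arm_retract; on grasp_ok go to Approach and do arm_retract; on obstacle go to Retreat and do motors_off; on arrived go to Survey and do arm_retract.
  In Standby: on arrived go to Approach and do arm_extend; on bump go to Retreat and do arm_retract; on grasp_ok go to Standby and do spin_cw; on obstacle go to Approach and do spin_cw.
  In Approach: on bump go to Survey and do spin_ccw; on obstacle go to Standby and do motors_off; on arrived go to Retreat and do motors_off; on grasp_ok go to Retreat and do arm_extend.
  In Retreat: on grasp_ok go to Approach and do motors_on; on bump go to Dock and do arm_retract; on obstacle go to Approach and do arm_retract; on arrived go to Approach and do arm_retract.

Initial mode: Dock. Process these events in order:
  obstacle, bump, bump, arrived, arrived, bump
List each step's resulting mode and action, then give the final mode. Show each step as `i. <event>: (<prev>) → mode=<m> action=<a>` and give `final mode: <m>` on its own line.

final mode: Survey

1. obstacle: (Dock) → mode=Dock action=spin_cw
2. bump: (Dock) → mode=Survey action=motors_on
3. bump: (Survey) → mode=Survey action=arm_retract
4. arrived: (Survey) → mode=Survey action=arm_retract
5. arrived: (Survey) → mode=Survey action=arm_retract
6. bump: (Survey) → mode=Survey action=arm_retract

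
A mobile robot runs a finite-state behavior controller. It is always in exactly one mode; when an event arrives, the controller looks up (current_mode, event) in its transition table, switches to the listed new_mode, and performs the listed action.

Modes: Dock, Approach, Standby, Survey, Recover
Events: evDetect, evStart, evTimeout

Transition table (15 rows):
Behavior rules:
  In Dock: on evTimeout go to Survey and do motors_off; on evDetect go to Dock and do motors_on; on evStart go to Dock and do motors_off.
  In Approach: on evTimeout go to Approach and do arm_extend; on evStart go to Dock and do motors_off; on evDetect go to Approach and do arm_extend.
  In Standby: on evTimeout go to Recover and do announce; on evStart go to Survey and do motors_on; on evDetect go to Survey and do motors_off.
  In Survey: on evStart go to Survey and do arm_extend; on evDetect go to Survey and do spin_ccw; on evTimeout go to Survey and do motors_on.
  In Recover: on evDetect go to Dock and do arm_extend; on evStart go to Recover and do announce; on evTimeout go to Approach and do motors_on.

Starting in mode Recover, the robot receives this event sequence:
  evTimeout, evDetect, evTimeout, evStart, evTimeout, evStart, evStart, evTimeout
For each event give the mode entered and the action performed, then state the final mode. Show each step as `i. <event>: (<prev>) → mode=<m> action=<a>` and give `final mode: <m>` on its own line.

final mode: Survey

1. evTimeout: (Recover) → mode=Approach action=motors_on
2. evDetect: (Approach) → mode=Approach action=arm_extend
3. evTimeout: (Approach) → mode=Approach action=arm_extend
4. evStart: (Approach) → mode=Dock action=motors_off
5. evTimeout: (Dock) → mode=Survey action=motors_off
6. evStart: (Survey) → mode=Survey action=arm_extend
7. evStart: (Survey) → mode=Survey action=arm_extend
8. evTimeout: (Survey) → mode=Survey action=motors_on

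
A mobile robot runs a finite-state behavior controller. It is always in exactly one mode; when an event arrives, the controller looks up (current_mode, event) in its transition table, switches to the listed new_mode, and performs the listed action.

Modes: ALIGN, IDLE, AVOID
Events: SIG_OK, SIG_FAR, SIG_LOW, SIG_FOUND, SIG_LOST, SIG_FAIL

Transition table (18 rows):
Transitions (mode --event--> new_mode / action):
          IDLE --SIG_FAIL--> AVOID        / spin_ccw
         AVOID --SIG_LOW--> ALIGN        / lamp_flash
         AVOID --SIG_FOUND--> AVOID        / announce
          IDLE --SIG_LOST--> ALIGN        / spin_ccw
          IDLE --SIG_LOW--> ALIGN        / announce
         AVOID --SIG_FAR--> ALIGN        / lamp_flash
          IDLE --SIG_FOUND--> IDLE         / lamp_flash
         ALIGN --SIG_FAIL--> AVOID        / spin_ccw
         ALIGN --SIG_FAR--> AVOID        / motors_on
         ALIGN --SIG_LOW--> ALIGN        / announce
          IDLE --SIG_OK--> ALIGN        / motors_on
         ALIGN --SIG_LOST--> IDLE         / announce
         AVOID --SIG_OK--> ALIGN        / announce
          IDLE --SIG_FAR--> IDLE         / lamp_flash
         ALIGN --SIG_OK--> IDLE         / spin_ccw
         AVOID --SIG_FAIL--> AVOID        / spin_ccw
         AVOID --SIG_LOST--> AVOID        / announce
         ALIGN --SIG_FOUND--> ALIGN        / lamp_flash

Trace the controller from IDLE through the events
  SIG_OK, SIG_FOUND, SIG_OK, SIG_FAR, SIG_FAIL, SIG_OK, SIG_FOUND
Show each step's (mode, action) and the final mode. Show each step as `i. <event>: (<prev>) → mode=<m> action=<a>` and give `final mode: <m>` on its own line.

final mode: ALIGN

1. SIG_OK: (IDLE) → mode=ALIGN action=motors_on
2. SIG_FOUND: (ALIGN) → mode=ALIGN action=lamp_flash
3. SIG_OK: (ALIGN) → mode=IDLE action=spin_ccw
4. SIG_FAR: (IDLE) → mode=IDLE action=lamp_flash
5. SIG_FAIL: (IDLE) → mode=AVOID action=spin_ccw
6. SIG_OK: (AVOID) → mode=ALIGN action=announce
7. SIG_FOUND: (ALIGN) → mode=ALIGN action=lamp_flash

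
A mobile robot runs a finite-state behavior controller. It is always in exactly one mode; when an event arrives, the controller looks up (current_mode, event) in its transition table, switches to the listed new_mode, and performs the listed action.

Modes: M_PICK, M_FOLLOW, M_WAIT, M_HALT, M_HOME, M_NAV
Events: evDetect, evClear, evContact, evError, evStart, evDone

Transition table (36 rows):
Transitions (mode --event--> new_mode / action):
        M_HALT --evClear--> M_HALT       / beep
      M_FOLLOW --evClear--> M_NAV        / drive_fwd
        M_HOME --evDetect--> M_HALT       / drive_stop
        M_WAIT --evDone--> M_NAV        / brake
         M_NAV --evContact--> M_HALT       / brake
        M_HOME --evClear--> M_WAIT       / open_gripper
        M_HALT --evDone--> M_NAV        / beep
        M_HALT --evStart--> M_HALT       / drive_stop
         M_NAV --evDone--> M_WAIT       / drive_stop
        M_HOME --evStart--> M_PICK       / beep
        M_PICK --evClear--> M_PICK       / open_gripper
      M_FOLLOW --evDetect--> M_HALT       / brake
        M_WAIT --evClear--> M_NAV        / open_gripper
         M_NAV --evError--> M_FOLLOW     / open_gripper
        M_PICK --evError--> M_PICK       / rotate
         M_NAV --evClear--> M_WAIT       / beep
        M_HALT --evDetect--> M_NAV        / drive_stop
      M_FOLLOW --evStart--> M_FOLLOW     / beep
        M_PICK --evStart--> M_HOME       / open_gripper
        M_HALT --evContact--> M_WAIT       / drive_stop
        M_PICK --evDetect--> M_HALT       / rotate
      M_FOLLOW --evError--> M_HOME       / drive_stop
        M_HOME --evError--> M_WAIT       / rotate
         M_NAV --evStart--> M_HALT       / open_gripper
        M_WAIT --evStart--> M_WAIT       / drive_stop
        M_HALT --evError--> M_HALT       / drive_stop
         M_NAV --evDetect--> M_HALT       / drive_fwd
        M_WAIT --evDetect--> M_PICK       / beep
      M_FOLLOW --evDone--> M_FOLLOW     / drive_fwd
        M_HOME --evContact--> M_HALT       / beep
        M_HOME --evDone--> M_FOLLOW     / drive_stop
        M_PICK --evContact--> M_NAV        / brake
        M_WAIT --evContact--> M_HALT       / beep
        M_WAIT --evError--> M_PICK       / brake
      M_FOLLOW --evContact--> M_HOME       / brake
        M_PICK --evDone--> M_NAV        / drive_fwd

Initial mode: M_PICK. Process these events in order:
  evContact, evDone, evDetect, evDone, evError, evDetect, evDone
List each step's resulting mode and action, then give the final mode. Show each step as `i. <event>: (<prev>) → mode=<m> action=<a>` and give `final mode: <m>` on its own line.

final mode: M_NAV

1. evContact: (M_PICK) → mode=M_NAV action=brake
2. evDone: (M_NAV) → mode=M_WAIT action=drive_stop
3. evDetect: (M_WAIT) → mode=M_PICK action=beep
4. evDone: (M_PICK) → mode=M_NAV action=drive_fwd
5. evError: (M_NAV) → mode=M_FOLLOW action=open_gripper
6. evDetect: (M_FOLLOW) → mode=M_HALT action=brake
7. evDone: (M_HALT) → mode=M_NAV action=beep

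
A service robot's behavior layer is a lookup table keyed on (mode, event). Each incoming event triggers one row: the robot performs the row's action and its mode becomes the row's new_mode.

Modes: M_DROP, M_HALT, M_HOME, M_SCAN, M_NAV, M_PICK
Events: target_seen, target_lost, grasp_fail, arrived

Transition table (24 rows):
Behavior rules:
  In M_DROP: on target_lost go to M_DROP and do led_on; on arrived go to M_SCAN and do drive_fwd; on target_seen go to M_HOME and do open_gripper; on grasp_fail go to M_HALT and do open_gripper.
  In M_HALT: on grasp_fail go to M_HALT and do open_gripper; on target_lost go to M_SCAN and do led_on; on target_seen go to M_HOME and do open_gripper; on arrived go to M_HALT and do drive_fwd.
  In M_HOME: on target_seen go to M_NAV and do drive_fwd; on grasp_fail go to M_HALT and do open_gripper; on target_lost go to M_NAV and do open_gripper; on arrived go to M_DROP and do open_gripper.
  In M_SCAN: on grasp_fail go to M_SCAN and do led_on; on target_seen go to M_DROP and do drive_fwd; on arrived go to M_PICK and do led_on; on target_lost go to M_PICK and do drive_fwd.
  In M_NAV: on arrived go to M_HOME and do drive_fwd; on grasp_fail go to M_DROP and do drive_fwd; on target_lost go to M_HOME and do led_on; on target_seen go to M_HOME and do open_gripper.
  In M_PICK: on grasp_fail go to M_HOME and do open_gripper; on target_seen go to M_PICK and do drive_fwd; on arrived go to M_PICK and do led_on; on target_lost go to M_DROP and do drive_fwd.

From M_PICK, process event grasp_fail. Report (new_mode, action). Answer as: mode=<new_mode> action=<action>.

mode=M_HOME action=open_gripper

current mode = M_PICK; filter table to that mode:
  (M_PICK, grasp_fail) → (M_HOME, open_gripper)  ← event matches
  (M_PICK, target_seen) → (M_PICK, drive_fwd)
  (M_PICK, arrived) → (M_PICK, led_on)
  (M_PICK, target_lost) → (M_DROP, drive_fwd)
event = grasp_fail selects (M_HOME, open_gripper)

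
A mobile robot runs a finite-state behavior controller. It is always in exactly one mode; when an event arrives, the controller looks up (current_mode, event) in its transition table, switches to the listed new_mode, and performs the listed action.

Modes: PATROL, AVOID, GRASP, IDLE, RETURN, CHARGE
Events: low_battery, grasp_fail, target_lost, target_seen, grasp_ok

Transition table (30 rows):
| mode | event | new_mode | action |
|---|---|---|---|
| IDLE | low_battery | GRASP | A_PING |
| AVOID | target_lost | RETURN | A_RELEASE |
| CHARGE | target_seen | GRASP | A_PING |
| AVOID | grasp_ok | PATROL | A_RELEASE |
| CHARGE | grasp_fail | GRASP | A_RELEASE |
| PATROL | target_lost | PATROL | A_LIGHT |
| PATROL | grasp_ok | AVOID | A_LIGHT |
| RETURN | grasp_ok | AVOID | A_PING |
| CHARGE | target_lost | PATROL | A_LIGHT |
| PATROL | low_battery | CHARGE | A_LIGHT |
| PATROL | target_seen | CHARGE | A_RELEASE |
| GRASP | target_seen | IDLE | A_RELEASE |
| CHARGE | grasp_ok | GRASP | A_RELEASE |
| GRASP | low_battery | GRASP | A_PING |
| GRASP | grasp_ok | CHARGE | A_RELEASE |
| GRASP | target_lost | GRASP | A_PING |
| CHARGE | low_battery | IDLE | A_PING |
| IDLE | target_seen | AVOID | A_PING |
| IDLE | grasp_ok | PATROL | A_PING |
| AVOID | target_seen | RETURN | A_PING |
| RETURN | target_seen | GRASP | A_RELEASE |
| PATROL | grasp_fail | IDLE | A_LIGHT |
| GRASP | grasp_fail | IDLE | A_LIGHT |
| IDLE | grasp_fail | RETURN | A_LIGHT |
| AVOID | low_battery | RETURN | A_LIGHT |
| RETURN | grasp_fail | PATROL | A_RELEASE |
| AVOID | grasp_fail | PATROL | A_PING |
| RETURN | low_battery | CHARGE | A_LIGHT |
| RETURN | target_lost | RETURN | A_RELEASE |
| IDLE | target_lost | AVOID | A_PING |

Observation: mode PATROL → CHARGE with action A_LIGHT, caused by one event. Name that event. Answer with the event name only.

try low_battery: (PATROL, low_battery) → (CHARGE, A_LIGHT)  ← matches
try grasp_fail: (PATROL, grasp_fail) → (IDLE, A_LIGHT)
try target_lost: (PATROL, target_lost) → (PATROL, A_LIGHT)
try target_seen: (PATROL, target_seen) → (CHARGE, A_RELEASE)
try grasp_ok: (PATROL, grasp_ok) → (AVOID, A_LIGHT)

low_battery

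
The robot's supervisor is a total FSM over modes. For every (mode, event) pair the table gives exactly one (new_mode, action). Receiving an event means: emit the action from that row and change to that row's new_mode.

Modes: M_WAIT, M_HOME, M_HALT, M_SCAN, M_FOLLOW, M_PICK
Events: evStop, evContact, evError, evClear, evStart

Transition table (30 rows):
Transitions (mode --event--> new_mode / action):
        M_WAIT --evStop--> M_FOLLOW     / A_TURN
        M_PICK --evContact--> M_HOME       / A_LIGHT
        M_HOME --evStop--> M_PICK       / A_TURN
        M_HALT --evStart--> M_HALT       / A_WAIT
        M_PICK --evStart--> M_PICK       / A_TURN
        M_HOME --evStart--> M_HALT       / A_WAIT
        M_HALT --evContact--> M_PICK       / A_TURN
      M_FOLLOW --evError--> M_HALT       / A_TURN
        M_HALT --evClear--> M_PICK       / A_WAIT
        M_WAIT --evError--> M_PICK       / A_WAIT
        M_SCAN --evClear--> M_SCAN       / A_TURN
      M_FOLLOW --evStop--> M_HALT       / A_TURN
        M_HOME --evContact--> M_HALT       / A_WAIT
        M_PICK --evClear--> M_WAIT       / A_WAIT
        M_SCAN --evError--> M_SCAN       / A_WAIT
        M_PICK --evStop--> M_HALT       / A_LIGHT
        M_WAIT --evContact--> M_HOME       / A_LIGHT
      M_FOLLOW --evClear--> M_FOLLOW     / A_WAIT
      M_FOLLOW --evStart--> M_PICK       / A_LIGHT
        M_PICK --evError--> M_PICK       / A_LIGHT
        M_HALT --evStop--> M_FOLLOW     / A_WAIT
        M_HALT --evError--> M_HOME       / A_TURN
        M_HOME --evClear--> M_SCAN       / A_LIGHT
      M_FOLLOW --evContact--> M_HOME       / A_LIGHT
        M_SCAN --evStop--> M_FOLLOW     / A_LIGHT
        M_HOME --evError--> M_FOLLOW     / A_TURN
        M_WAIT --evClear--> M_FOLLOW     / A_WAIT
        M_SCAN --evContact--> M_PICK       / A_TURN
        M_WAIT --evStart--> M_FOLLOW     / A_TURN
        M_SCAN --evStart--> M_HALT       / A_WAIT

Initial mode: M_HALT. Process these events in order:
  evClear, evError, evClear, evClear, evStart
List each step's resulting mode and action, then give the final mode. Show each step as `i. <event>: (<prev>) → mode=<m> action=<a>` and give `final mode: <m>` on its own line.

final mode: M_PICK

1. evClear: (M_HALT) → mode=M_PICK action=A_WAIT
2. evError: (M_PICK) → mode=M_PICK action=A_LIGHT
3. evClear: (M_PICK) → mode=M_WAIT action=A_WAIT
4. evClear: (M_WAIT) → mode=M_FOLLOW action=A_WAIT
5. evStart: (M_FOLLOW) → mode=M_PICK action=A_LIGHT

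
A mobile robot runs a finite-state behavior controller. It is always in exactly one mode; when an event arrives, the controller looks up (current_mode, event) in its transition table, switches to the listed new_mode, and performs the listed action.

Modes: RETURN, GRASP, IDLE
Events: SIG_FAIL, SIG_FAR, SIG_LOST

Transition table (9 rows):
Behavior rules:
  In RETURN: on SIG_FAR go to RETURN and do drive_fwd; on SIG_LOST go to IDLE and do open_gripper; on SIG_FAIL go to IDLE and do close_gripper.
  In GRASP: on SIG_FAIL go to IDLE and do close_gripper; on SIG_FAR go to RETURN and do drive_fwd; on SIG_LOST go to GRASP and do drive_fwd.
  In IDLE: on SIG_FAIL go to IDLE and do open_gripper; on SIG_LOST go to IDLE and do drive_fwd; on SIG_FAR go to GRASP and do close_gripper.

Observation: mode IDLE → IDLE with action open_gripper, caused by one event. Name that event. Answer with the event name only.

SIG_FAIL

try SIG_FAIL: (IDLE, SIG_FAIL) → (IDLE, open_gripper)  ← matches
try SIG_FAR: (IDLE, SIG_FAR) → (GRASP, close_gripper)
try SIG_LOST: (IDLE, SIG_LOST) → (IDLE, drive_fwd)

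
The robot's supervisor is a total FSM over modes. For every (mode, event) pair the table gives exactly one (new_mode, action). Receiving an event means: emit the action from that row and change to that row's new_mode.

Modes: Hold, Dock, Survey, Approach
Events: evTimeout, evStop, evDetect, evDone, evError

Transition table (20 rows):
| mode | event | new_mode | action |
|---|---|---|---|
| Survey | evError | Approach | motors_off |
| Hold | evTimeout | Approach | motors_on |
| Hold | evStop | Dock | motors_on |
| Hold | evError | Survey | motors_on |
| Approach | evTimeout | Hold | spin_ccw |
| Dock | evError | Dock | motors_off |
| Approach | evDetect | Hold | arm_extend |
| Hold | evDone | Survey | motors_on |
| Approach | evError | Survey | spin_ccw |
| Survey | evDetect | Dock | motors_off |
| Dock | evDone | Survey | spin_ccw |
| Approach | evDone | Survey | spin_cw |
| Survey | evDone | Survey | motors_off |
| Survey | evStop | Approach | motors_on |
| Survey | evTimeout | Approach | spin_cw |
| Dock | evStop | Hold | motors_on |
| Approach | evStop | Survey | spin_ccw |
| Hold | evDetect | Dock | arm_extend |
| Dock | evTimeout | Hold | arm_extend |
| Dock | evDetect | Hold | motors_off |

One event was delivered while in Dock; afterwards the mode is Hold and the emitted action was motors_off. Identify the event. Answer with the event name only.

evDetect

try evTimeout: (Dock, evTimeout) → (Hold, arm_extend)
try evStop: (Dock, evStop) → (Hold, motors_on)
try evDetect: (Dock, evDetect) → (Hold, motors_off)  ← matches
try evDone: (Dock, evDone) → (Survey, spin_ccw)
try evError: (Dock, evError) → (Dock, motors_off)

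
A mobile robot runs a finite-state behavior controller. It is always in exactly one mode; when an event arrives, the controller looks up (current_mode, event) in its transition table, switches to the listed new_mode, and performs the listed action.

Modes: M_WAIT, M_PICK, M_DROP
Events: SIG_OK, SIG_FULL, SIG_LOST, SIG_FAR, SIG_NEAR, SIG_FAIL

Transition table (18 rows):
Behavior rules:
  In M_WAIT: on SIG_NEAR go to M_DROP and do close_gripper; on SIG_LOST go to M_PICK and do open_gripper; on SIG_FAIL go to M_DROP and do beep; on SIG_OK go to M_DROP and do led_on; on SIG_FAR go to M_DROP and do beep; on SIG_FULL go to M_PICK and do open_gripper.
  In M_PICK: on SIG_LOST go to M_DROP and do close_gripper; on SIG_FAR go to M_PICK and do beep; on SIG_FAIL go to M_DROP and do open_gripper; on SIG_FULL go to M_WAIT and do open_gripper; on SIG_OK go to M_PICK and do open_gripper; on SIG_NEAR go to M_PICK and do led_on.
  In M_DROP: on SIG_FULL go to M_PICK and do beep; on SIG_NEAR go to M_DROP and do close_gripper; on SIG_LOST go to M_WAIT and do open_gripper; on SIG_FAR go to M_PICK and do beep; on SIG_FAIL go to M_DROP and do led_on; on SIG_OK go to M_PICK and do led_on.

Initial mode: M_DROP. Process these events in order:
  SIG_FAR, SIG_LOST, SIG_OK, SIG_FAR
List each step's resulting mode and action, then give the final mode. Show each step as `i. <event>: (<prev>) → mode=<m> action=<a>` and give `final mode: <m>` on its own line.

final mode: M_PICK

1. SIG_FAR: (M_DROP) → mode=M_PICK action=beep
2. SIG_LOST: (M_PICK) → mode=M_DROP action=close_gripper
3. SIG_OK: (M_DROP) → mode=M_PICK action=led_on
4. SIG_FAR: (M_PICK) → mode=M_PICK action=beep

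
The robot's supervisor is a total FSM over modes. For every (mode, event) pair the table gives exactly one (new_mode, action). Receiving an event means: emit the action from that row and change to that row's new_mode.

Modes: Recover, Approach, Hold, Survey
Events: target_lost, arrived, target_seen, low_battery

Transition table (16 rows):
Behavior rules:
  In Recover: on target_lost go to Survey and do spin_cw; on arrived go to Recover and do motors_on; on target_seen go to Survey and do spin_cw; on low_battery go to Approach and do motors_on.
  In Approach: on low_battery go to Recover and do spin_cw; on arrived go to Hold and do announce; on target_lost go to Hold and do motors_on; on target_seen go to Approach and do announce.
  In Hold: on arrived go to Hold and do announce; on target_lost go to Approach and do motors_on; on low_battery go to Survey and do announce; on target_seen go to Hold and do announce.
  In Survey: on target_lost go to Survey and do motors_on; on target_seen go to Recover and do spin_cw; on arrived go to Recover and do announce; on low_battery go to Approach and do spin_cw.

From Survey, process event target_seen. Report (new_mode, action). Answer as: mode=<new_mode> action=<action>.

current mode = Survey; filter table to that mode:
  (Survey, target_lost) → (Survey, motors_on)
  (Survey, target_seen) → (Recover, spin_cw)  ← event matches
  (Survey, arrived) → (Recover, announce)
  (Survey, low_battery) → (Approach, spin_cw)
event = target_seen selects (Recover, spin_cw)

mode=Recover action=spin_cw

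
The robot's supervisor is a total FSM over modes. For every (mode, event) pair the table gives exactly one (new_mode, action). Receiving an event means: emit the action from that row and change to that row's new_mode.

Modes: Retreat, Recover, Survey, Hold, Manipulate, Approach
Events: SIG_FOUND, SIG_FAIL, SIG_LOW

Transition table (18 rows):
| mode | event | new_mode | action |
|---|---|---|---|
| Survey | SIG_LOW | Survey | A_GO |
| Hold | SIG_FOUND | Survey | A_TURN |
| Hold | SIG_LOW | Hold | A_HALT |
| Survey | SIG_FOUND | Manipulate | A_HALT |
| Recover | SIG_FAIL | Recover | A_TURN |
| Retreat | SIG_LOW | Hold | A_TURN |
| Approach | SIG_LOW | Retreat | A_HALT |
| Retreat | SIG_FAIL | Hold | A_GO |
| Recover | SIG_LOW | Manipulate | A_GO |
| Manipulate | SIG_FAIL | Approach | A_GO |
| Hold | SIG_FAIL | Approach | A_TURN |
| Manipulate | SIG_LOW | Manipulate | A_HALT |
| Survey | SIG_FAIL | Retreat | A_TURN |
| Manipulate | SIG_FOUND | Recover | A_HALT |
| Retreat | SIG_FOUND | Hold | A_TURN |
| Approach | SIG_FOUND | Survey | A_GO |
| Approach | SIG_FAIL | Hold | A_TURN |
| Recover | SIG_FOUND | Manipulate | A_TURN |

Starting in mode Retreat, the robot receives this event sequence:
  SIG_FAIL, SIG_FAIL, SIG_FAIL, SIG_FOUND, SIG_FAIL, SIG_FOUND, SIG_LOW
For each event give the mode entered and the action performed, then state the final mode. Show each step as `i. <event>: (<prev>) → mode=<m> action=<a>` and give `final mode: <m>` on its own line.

1. SIG_FAIL: (Retreat) → mode=Hold action=A_GO
2. SIG_FAIL: (Hold) → mode=Approach action=A_TURN
3. SIG_FAIL: (Approach) → mode=Hold action=A_TURN
4. SIG_FOUND: (Hold) → mode=Survey action=A_TURN
5. SIG_FAIL: (Survey) → mode=Retreat action=A_TURN
6. SIG_FOUND: (Retreat) → mode=Hold action=A_TURN
7. SIG_LOW: (Hold) → mode=Hold action=A_HALT

final mode: Hold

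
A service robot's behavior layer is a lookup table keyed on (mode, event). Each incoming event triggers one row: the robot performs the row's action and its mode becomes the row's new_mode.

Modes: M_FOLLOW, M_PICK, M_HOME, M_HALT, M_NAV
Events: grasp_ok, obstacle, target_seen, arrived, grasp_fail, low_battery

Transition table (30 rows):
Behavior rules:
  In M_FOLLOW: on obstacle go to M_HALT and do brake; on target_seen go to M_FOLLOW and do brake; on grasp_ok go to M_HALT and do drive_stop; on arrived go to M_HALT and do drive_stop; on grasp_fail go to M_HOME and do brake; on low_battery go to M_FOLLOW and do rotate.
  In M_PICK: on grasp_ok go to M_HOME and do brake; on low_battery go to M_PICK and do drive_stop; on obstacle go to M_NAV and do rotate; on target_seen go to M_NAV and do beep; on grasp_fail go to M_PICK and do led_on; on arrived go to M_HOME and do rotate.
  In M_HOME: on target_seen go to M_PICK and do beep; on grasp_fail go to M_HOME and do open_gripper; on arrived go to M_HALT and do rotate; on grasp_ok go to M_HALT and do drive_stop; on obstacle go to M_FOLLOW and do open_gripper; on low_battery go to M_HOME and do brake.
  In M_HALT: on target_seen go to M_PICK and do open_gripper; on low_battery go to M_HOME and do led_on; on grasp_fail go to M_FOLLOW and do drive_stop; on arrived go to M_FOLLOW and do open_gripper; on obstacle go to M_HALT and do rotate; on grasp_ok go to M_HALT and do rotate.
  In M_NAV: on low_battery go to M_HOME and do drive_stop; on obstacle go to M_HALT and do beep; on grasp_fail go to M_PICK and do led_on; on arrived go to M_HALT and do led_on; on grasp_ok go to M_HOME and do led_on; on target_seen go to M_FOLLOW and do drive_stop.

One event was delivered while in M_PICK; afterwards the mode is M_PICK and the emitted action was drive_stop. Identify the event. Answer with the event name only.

try grasp_ok: (M_PICK, grasp_ok) → (M_HOME, brake)
try obstacle: (M_PICK, obstacle) → (M_NAV, rotate)
try target_seen: (M_PICK, target_seen) → (M_NAV, beep)
try arrived: (M_PICK, arrived) → (M_HOME, rotate)
try grasp_fail: (M_PICK, grasp_fail) → (M_PICK, led_on)
try low_battery: (M_PICK, low_battery) → (M_PICK, drive_stop)  ← matches

low_battery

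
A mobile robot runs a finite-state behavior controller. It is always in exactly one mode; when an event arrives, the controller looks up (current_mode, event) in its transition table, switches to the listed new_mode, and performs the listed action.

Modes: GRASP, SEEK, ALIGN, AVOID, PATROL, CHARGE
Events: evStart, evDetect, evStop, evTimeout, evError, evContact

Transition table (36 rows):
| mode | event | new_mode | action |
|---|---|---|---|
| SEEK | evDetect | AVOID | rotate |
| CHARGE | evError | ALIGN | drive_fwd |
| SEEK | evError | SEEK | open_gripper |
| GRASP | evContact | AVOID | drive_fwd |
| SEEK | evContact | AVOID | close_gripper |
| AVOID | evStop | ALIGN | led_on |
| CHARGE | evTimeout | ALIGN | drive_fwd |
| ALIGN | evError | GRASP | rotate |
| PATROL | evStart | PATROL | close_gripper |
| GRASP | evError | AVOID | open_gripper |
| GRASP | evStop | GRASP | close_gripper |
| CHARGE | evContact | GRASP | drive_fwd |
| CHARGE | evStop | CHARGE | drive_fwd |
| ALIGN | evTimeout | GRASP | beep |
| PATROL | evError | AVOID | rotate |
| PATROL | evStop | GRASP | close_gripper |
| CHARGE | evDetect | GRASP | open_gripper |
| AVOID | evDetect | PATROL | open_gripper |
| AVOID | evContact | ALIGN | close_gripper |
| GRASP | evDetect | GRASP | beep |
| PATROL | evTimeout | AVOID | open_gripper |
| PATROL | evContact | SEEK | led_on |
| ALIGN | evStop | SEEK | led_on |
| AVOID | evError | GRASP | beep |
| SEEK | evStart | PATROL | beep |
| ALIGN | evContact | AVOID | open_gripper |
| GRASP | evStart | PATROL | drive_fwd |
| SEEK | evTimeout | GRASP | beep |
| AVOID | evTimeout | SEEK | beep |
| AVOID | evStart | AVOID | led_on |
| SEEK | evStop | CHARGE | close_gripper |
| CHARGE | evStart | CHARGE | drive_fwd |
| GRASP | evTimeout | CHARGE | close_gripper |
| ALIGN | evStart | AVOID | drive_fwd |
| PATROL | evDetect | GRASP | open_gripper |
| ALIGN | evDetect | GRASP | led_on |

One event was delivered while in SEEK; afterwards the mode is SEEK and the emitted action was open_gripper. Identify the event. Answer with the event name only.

try evStart: (SEEK, evStart) → (PATROL, beep)
try evDetect: (SEEK, evDetect) → (AVOID, rotate)
try evStop: (SEEK, evStop) → (CHARGE, close_gripper)
try evTimeout: (SEEK, evTimeout) → (GRASP, beep)
try evError: (SEEK, evError) → (SEEK, open_gripper)  ← matches
try evContact: (SEEK, evContact) → (AVOID, close_gripper)

evError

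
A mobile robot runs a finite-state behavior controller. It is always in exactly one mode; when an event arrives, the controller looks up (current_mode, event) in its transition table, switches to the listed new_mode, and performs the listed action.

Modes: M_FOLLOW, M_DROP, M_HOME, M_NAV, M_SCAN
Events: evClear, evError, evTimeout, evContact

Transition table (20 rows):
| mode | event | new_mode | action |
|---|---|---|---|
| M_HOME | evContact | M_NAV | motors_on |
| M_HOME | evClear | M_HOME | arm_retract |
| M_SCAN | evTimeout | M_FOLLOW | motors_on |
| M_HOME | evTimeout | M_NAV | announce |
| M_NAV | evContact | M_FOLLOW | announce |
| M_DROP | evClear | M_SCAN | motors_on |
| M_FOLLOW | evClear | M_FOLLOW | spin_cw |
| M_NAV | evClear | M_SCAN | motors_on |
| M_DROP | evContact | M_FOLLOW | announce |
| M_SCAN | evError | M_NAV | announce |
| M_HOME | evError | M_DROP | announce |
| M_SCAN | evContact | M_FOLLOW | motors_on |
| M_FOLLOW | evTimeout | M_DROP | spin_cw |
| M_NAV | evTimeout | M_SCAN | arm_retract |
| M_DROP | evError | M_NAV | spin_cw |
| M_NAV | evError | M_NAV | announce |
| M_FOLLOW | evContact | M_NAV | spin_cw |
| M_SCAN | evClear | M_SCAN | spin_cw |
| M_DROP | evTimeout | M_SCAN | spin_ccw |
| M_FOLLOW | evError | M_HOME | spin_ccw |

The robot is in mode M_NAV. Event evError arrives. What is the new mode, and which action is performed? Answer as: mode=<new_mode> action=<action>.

mode=M_NAV action=announce

current mode = M_NAV; filter table to that mode:
  (M_NAV, evContact) → (M_FOLLOW, announce)
  (M_NAV, evClear) → (M_SCAN, motors_on)
  (M_NAV, evTimeout) → (M_SCAN, arm_retract)
  (M_NAV, evError) → (M_NAV, announce)  ← event matches
event = evError selects (M_NAV, announce)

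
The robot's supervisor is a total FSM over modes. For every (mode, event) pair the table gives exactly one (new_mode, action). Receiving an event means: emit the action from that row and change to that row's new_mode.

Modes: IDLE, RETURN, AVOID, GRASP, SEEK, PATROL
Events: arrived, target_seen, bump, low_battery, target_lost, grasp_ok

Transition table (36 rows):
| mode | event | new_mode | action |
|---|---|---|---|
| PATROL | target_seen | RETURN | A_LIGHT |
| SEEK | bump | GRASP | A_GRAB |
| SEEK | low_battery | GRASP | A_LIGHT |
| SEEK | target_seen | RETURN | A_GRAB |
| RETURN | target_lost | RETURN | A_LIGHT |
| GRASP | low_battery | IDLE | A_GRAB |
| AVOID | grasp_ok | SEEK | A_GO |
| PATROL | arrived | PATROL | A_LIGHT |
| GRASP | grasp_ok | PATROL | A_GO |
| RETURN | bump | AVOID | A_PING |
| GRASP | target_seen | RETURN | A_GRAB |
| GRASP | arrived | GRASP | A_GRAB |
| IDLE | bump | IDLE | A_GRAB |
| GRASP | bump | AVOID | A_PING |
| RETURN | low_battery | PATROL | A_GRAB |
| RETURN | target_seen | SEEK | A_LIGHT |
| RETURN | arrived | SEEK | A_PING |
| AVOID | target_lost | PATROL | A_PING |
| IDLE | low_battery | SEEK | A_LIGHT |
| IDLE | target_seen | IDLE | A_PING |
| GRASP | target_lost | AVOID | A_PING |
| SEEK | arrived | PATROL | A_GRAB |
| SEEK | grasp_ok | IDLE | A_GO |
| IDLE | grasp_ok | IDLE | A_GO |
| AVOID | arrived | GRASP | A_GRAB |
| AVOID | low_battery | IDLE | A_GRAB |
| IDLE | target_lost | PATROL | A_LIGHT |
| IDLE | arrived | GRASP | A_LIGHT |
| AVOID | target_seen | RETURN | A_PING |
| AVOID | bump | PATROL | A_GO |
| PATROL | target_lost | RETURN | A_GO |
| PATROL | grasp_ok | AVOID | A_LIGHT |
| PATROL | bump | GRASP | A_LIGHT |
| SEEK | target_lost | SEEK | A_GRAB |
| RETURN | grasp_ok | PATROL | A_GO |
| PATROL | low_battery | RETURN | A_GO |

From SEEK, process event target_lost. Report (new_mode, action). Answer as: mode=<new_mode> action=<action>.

current mode = SEEK; filter table to that mode:
  (SEEK, bump) → (GRASP, A_GRAB)
  (SEEK, low_battery) → (GRASP, A_LIGHT)
  (SEEK, target_seen) → (RETURN, A_GRAB)
  (SEEK, arrived) → (PATROL, A_GRAB)
  (SEEK, grasp_ok) → (IDLE, A_GO)
  (SEEK, target_lost) → (SEEK, A_GRAB)  ← event matches
event = target_lost selects (SEEK, A_GRAB)

mode=SEEK action=A_GRAB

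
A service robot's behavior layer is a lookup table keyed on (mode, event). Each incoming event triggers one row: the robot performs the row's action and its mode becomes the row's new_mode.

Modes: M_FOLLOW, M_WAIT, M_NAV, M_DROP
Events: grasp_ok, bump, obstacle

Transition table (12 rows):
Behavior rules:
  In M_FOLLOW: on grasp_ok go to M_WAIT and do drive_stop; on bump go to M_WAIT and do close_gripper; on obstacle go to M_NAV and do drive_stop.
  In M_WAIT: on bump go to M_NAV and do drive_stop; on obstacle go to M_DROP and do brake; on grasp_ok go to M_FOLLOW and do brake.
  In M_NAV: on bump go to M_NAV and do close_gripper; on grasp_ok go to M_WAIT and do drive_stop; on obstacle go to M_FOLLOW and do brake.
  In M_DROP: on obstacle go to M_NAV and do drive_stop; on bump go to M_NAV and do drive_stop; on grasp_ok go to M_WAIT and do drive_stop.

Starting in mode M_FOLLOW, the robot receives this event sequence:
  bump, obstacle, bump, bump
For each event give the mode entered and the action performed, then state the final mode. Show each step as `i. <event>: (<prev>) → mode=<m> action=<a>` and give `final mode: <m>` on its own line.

final mode: M_NAV

1. bump: (M_FOLLOW) → mode=M_WAIT action=close_gripper
2. obstacle: (M_WAIT) → mode=M_DROP action=brake
3. bump: (M_DROP) → mode=M_NAV action=drive_stop
4. bump: (M_NAV) → mode=M_NAV action=close_gripper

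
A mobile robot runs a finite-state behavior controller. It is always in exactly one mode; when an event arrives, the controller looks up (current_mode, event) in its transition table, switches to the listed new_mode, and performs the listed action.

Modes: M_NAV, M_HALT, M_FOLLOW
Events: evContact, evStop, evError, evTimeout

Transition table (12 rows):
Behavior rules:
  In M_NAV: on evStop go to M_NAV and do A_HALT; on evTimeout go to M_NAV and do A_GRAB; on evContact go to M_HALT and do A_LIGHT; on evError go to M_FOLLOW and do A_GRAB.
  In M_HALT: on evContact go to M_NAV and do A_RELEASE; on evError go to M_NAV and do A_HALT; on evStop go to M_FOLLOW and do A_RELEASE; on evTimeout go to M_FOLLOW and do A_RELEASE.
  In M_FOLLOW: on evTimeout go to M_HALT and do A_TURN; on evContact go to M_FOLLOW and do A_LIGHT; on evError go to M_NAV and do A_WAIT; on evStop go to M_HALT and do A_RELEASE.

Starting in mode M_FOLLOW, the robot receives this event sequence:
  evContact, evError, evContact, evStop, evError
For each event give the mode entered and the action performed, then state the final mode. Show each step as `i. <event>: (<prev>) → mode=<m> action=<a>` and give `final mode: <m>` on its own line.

final mode: M_NAV

1. evContact: (M_FOLLOW) → mode=M_FOLLOW action=A_LIGHT
2. evError: (M_FOLLOW) → mode=M_NAV action=A_WAIT
3. evContact: (M_NAV) → mode=M_HALT action=A_LIGHT
4. evStop: (M_HALT) → mode=M_FOLLOW action=A_RELEASE
5. evError: (M_FOLLOW) → mode=M_NAV action=A_WAIT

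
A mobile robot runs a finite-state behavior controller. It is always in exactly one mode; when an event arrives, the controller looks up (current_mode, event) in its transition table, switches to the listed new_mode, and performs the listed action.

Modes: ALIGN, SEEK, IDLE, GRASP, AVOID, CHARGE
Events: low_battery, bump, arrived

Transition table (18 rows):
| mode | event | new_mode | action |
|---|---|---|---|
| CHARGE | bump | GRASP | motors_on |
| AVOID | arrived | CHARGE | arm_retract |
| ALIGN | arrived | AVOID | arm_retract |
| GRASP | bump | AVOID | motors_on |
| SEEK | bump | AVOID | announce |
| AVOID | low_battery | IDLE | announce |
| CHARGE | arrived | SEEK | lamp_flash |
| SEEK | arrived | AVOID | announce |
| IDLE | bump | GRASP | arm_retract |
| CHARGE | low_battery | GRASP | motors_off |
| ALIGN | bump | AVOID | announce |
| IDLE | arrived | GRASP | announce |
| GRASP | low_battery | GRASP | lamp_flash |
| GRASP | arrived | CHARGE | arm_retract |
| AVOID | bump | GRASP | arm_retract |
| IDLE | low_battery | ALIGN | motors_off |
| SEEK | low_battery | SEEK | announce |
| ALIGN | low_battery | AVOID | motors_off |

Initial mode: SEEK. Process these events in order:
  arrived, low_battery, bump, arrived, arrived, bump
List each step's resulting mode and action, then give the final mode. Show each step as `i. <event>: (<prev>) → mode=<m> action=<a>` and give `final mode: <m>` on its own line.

1. arrived: (SEEK) → mode=AVOID action=announce
2. low_battery: (AVOID) → mode=IDLE action=announce
3. bump: (IDLE) → mode=GRASP action=arm_retract
4. arrived: (GRASP) → mode=CHARGE action=arm_retract
5. arrived: (CHARGE) → mode=SEEK action=lamp_flash
6. bump: (SEEK) → mode=AVOID action=announce

final mode: AVOID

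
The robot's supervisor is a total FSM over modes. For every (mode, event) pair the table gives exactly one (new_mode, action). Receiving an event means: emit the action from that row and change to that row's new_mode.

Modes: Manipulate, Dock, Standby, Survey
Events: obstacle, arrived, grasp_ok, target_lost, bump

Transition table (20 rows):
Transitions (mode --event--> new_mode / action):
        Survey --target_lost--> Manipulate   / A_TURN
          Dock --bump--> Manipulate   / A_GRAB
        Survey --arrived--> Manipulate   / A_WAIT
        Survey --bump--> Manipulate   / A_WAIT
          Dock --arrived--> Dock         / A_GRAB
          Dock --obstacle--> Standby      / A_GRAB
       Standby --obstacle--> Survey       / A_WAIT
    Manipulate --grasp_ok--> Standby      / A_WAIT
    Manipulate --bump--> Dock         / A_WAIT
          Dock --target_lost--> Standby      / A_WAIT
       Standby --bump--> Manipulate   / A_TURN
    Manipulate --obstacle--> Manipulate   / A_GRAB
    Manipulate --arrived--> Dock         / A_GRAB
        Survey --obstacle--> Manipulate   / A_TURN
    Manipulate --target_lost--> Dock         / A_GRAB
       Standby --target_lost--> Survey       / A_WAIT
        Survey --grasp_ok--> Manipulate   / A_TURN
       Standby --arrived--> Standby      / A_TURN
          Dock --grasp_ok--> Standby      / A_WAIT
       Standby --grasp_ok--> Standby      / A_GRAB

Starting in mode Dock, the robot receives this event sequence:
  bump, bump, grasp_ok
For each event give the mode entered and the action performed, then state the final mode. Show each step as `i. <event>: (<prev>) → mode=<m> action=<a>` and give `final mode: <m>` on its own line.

1. bump: (Dock) → mode=Manipulate action=A_GRAB
2. bump: (Manipulate) → mode=Dock action=A_WAIT
3. grasp_ok: (Dock) → mode=Standby action=A_WAIT

final mode: Standby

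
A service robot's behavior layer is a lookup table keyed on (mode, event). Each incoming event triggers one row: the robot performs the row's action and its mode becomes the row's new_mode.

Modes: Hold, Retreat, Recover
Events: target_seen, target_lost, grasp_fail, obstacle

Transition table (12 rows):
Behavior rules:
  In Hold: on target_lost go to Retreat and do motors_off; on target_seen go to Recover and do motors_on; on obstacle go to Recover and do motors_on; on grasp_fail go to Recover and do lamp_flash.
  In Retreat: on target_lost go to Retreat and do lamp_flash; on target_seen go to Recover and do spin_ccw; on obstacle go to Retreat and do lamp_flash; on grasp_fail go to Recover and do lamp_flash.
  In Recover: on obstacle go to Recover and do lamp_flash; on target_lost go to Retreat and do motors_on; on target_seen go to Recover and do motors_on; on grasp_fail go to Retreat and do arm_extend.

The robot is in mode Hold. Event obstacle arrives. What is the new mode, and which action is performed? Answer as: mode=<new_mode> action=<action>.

mode=Recover action=motors_on

current mode = Hold; filter table to that mode:
  (Hold, target_lost) → (Retreat, motors_off)
  (Hold, target_seen) → (Recover, motors_on)
  (Hold, obstacle) → (Recover, motors_on)  ← event matches
  (Hold, grasp_fail) → (Recover, lamp_flash)
event = obstacle selects (Recover, motors_on)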